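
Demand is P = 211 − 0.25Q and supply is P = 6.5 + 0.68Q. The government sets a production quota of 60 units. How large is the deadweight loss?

11888.01

Competitive equilibrium: 211 − 0.25Q = 6.5 + 0.68Q → Q* = 219.8925, P* = 156.0269.
At Q = 60: demand price = 211 − 0.25·60 = 196; supply price = 6.5 + 0.68·60 = 47.3.
ΔQ = 219.8925 − 60 = 159.8925; wedge = 196 − 47.3 = 148.7.
Welfare loss = ½ × 159.8925 × 148.7 = 11888.01.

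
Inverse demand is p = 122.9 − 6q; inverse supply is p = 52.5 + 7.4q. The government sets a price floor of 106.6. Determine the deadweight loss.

43.13

Competitive equilibrium: 122.9 − 6q = 52.5 + 7.4q → q* = 5.25373, p* = 91.37761.
At the floor p = 106.6, quantity demanded = (122.9 − 106.6)/6 = 2.71667.
Sellers' marginal cost at q' = 2.71667: 52.5 + 7.4·2.71667 = 72.60336.
Δq = 5.25373 − 2.71667 = 2.53706; wedge = 106.6 − 72.60336 = 33.99664.
Deadweight loss = ½ × 2.53706 × 33.99664 = 43.13.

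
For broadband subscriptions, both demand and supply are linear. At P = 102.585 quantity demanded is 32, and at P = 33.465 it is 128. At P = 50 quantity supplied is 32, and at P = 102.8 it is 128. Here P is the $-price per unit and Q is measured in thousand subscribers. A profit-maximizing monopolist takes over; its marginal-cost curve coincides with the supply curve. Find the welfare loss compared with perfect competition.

$447.91 thousand

Demand slope = (33.465 − 102.585)/(128 − 32) = −0.72, so P = 125.625 − 0.72Q.
Supply slope = (102.8 − 50)/(128 − 32) = 0.55, so P = 32.4 + 0.55Q.
Competitive equilibrium: 125.625 − 0.72Q = 32.4 + 0.55Q → Q* = 73.4055, P* = 72.773.
Marginal revenue: MR = 125.625 − 1.44Q. Set MR = MC: 125.625 − 1.44Q = 32.4 + 0.55Q → Q_m = 46.8467.
Price P_m = 125.625 − 0.72·46.8467 = 91.8954; MC(Q_m) = 32.4 + 0.55·46.8467 = 58.1657.
Competitive Q* = 73.4055, so ΔQ = 26.5588; wedge = 91.8954 − 58.1657 = 33.7297.
Deadweight loss = ½ × 26.5588 × 33.7297 = $447.91 thousand.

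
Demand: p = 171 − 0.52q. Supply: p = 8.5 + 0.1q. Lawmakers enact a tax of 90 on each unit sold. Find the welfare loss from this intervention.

6532.26

Competitive equilibrium: 171 − 0.52q = 8.5 + 0.1q → q* = 262.0968, p* = 34.7097.
With the tax, the buyer price exceeds the seller price by 90: (171 − 0.52q) − (8.5 + 0.1q) = 90 → q' = 116.9355.
Δq = 262.0968 − 116.9355 = 145.1613; the wedge equals the tax, 90.
DWL = ½ × 145.1613 × 90 = 6532.26.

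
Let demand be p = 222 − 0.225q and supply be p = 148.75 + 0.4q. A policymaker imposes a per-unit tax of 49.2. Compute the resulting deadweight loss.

Competitive equilibrium: 222 − 0.225q = 148.75 + 0.4q → q* = 117.2, p* = 195.63.
With the tax, the buyer price exceeds the seller price by 49.2: (222 − 0.225q) − (148.75 + 0.4q) = 49.2 → q' = 38.48.
Δq = 117.2 − 38.48 = 78.72; the wedge equals the tax, 49.2.
The triangle = ½ × 78.72 × 49.2 = 1936.512.

1936.512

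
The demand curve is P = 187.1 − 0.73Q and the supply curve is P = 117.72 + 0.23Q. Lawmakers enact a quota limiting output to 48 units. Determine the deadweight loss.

282.76

Competitive equilibrium: 187.1 − 0.73Q = 117.72 + 0.23Q → Q* = 72.27083, P* = 134.34229.
At Q = 48: demand price = 187.1 − 0.73·48 = 152.06; supply price = 117.72 + 0.23·48 = 128.76.
ΔQ = 72.27083 − 48 = 24.27083; wedge = 152.06 − 128.76 = 23.3.
The triangle = ½ × 24.27083 × 23.3 = 282.76.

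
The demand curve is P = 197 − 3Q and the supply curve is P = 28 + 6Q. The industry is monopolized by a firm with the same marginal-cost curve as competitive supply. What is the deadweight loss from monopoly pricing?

Competitive equilibrium: 197 − 3Q = 28 + 6Q → Q* = 18.7778, P* = 140.6667.
Marginal revenue: MR = 197 − 6Q. Set MR = MC: 197 − 6Q = 28 + 6Q → Q_m = 14.0833.
Price P_m = 197 − 3·14.0833 = 154.7501; MC(Q_m) = 28 + 6·14.0833 = 112.4998.
Competitive Q* = 18.7778, so ΔQ = 4.6945; wedge = 154.7501 − 112.4998 = 42.2503.
Deadweight loss = ½ × 4.6945 × 42.2503 = 99.17.

99.17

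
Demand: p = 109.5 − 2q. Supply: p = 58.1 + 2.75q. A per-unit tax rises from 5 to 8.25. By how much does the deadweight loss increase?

Competitive equilibrium: 109.5 − 2q = 58.1 + 2.75q → q* = 10.8211, p* = 87.8579.
For a per-unit tax t: Δq = t/4.75, so DWL = ½·t·(t/4.75) = t²/9.5.
At t = 5: DWL = 2.632. At t = 8.25: DWL = 7.164.
Increase = 7.164 − 2.632 = 4.53.

4.53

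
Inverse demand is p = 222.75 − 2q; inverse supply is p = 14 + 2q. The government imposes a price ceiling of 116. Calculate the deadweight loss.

2.82

Competitive equilibrium: 222.75 − 2q = 14 + 2q → q* = 52.1875, p* = 118.375.
At the ceiling p = 116, quantity supplied = (116 − 14)/2 = 51.
Willingness to pay at q' = 51: 222.75 − 2·51 = 120.75.
Δq = 52.1875 − 51 = 1.1875; wedge = 120.75 − 116 = 4.75.
Deadweight loss = ½ × 1.1875 × 4.75 = 2.82.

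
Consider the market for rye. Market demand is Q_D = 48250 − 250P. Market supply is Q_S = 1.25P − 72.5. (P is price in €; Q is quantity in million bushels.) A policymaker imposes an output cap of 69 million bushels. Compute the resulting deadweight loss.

In inverse form: demand P = 193 − 0.004Q, supply P = 58 + 0.8Q.
Competitive equilibrium: 193 − 0.004Q = 58 + 0.8Q → Q* = 167.9104, P* = 192.3284.
At Q = 69: demand price = 193 − 0.004·69 = 192.724; supply price = 58 + 0.8·69 = 113.2.
ΔQ = 167.9104 − 69 = 98.9104; wedge = 192.724 − 113.2 = 79.524.
DWL = ½ × 98.9104 × 79.524 = €3932.88 million.

€3932.88 million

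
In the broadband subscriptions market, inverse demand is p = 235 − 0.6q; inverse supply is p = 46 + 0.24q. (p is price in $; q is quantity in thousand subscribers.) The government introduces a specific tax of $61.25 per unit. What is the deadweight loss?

$2233.07 thousand

Competitive equilibrium: 235 − 0.6q = 46 + 0.24q → q* = 225, p* = 100.
With the tax, the buyer price exceeds the seller price by 61.25: (235 − 0.6q) − (46 + 0.24q) = 61.25 → q' = 152.0833.
Δq = 225 − 152.0833 = 72.9167; the wedge equals the tax, 61.25.
Deadweight loss = ½ × 72.9167 × 61.25 = $2233.07 thousand.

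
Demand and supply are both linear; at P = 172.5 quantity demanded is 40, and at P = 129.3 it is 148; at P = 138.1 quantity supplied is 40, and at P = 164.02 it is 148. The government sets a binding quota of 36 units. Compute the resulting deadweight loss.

1067.22

Demand slope = (129.3 − 172.5)/(148 − 40) = −0.4, so P = 188.5 − 0.4Q.
Supply slope = (164.02 − 138.1)/(148 − 40) = 0.24, so P = 128.5 + 0.24Q.
Competitive equilibrium: 188.5 − 0.4Q = 128.5 + 0.24Q → Q* = 93.75, P* = 151.
At Q = 36: demand price = 188.5 − 0.4·36 = 174.1; supply price = 128.5 + 0.24·36 = 137.14.
ΔQ = 93.75 − 36 = 57.75; wedge = 174.1 − 137.14 = 36.96.
The triangle = ½ × 57.75 × 36.96 = 1067.22.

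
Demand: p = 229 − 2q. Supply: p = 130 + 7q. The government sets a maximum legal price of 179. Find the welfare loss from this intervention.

72

Competitive equilibrium: 229 − 2q = 130 + 7q → q* = 11, p* = 207.
At the ceiling p = 179, quantity supplied = (179 − 130)/7 = 7.
Willingness to pay at q' = 7: 229 − 2·7 = 215.
Δq = 11 − 7 = 4; wedge = 215 − 179 = 36.
Welfare loss = ½ × 4 × 36 = 72.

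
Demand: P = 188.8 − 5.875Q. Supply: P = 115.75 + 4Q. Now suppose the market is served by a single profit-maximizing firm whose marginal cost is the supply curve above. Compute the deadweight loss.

37.59

Competitive equilibrium: 188.8 − 5.875Q = 115.75 + 4Q → Q* = 7.39747, P* = 145.33987.
Marginal revenue: MR = 188.8 − 11.75Q. Set MR = MC: 188.8 − 11.75Q = 115.75 + 4Q → Q_m = 4.6381.
Price P_m = 188.8 − 5.875·4.6381 = 161.55116; MC(Q_m) = 115.75 + 4·4.6381 = 134.3024.
Competitive Q* = 7.39747, so ΔQ = 2.75937; wedge = 161.55116 − 134.3024 = 27.24876.
Welfare loss = ½ × 2.75937 × 27.24876 = 37.59.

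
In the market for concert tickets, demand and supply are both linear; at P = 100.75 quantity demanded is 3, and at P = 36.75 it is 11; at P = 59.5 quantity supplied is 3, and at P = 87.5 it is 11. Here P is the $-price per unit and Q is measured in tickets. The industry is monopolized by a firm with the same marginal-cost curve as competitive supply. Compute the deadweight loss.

$41.99

Demand slope = (36.75 − 100.75)/(11 − 3) = −8, so P = 124.75 − 8Q.
Supply slope = (87.5 − 59.5)/(11 − 3) = 3.5, so P = 49 + 3.5Q.
Competitive equilibrium: 124.75 − 8Q = 49 + 3.5Q → Q* = 6.587, P* = 72.0543.
Marginal revenue: MR = 124.75 − 16Q. Set MR = MC: 124.75 − 16Q = 49 + 3.5Q → Q_m = 3.8846.
Price P_m = 124.75 − 8·3.8846 = 93.6732; MC(Q_m) = 49 + 3.5·3.8846 = 62.5961.
Competitive Q* = 6.587, so ΔQ = 2.7024; wedge = 93.6732 − 62.5961 = 31.0771.
Deadweight loss = ½ × 2.7024 × 31.0771 = $41.99.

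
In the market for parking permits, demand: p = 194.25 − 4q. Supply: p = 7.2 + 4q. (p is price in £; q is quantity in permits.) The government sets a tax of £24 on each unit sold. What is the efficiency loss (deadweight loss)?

Competitive equilibrium: 194.25 − 4q = 7.2 + 4q → q* = 23.3813, p* = 100.725.
With the tax, the buyer price exceeds the seller price by 24: (194.25 − 4q) − (7.2 + 4q) = 24 → q' = 20.3813.
Δq = 23.3813 − 20.3813 = 3; the wedge equals the tax, 24.
The triangle = ½ × 3 × 24 = £36.

£36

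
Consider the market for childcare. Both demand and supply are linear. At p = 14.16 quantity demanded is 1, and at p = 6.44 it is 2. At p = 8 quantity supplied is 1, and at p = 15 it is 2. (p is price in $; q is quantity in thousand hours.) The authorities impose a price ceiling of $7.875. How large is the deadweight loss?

$1.40 thousand

Demand slope = (6.44 − 14.16)/(2 − 1) = −7.72, so p = 21.88 − 7.72q.
Supply slope = (15 − 8)/(2 − 1) = 7, so p = 1 + 7q.
Competitive equilibrium: 21.88 − 7.72q = 1 + 7q → q* = 1.4185, p* = 10.9293.
At the ceiling p = 7.875, quantity supplied = (7.875 − 1)/7 = 0.9821.
Willingness to pay at q' = 0.9821: 21.88 − 7.72·0.9821 = 14.2982.
Δq = 1.4185 − 0.9821 = 0.4364; wedge = 14.2982 − 7.875 = 6.4232.
Welfare loss = ½ × 0.4364 × 6.4232 = $1.40 thousand.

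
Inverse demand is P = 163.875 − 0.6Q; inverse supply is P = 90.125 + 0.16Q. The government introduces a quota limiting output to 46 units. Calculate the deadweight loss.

Competitive equilibrium: 163.875 − 0.6Q = 90.125 + 0.16Q → Q* = 97.0395, P* = 105.6513.
At Q = 46: demand price = 163.875 − 0.6·46 = 136.275; supply price = 90.125 + 0.16·46 = 97.485.
ΔQ = 97.0395 − 46 = 51.0395; wedge = 136.275 − 97.485 = 38.79.
The triangle = ½ × 51.0395 × 38.79 = 989.91.

989.91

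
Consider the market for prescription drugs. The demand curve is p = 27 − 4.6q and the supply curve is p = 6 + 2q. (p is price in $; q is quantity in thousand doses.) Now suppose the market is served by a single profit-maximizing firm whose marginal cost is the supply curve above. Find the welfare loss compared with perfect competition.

Competitive equilibrium: 27 − 4.6q = 6 + 2q → q* = 3.1818, p* = 12.3636.
Marginal revenue: MR = 27 − 9.2q. Set MR = MC: 27 − 9.2q = 6 + 2q → q_m = 1.875.
Price p_m = 27 − 4.6·1.875 = 18.375; MC(q_m) = 6 + 2·1.875 = 9.75.
Competitive q* = 3.1818, so Δq = 1.3068; wedge = 18.375 − 9.75 = 8.625.
DWL = ½ × 1.3068 × 8.625 = $5.64 thousand.

$5.64 thousand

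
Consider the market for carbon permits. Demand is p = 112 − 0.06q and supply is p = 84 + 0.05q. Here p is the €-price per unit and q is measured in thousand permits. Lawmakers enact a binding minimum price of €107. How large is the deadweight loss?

Competitive equilibrium: 112 − 0.06q = 84 + 0.05q → q* = 254.5455, p* = 96.7273.
At the floor p = 107, quantity demanded = (112 − 107)/0.06 = 83.3333.
Sellers' marginal cost at q' = 83.3333: 84 + 0.05·83.3333 = 88.1667.
Δq = 254.5455 − 83.3333 = 171.2122; wedge = 107 − 88.1667 = 18.8333.
DWL = ½ × 171.2122 × 18.8333 = €1612.25 thousand.

€1612.25 thousand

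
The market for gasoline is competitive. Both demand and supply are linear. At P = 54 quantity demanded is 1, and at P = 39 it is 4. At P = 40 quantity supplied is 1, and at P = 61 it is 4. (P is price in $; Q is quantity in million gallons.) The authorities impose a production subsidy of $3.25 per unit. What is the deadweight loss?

Demand slope = (39 − 54)/(4 − 1) = −5, so P = 59 − 5Q.
Supply slope = (61 − 40)/(4 − 1) = 7, so P = 33 + 7Q.
Competitive equilibrium: 59 − 5Q = 33 + 7Q → Q* = 2.1667, P* = 48.1667.
The subsidy lowers effective supply by 3.25: P = 29.75 + 7Q.
New quantity: 59 − 5Q = 29.75 + 7Q → Q' = 2.4375.
Overproduction ΔQ = 2.4375 − 2.1667 = 0.2708; wedge = subsidy = 3.25.
DWL = ½ × 0.2708 × 3.25 = $0.44 million.

$0.44 million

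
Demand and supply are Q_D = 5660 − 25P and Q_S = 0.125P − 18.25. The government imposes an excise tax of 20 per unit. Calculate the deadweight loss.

24.88

In inverse form: demand P = 226.4 − 0.04Q, supply P = 146 + 8Q.
Competitive equilibrium: 226.4 − 0.04Q = 146 + 8Q → Q* = 10, P* = 226.
With the tax, the buyer price exceeds the seller price by 20: (226.4 − 0.04Q) − (146 + 8Q) = 20 → Q' = 7.5124.
ΔQ = 10 − 7.5124 = 2.4876; the wedge equals the tax, 20.
Welfare loss = ½ × 2.4876 × 20 = 24.88.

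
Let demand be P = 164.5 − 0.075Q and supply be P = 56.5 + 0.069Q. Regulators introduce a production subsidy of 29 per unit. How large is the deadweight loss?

Competitive equilibrium: 164.5 − 0.075Q = 56.5 + 0.069Q → Q* = 750, P* = 108.25.
The subsidy lowers effective supply by 29: P = 27.5 + 0.069Q.
New quantity: 164.5 − 0.075Q = 27.5 + 0.069Q → Q' = 951.3889.
Overproduction ΔQ = 951.3889 − 750 = 201.3889; wedge = subsidy = 29.
DWL = ½ × 201.3889 × 29 = 2920.14.

2920.14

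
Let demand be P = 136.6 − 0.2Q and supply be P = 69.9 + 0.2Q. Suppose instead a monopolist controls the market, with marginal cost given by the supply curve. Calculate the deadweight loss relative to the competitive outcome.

Competitive equilibrium: 136.6 − 0.2Q = 69.9 + 0.2Q → Q* = 166.75, P* = 103.25.
Marginal revenue: MR = 136.6 − 0.4Q. Set MR = MC: 136.6 − 0.4Q = 69.9 + 0.2Q → Q_m = 111.1667.
Price P_m = 136.6 − 0.2·111.1667 = 114.3667; MC(Q_m) = 69.9 + 0.2·111.1667 = 92.1333.
Competitive Q* = 166.75, so ΔQ = 55.5833; wedge = 114.3667 − 92.1333 = 22.2334.
Welfare loss = ½ × 55.5833 × 22.2334 = 617.90.

617.90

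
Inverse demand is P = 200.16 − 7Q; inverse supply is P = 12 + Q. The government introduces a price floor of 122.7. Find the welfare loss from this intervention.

620.44

Competitive equilibrium: 200.16 − 7Q = 12 + Q → Q* = 23.52, P* = 35.52.
At the floor P = 122.7, quantity demanded = (200.16 − 122.7)/7 = 11.0657.
Sellers' marginal cost at Q' = 11.0657: 12 + 1·11.0657 = 23.0657.
ΔQ = 23.52 − 11.0657 = 12.4543; wedge = 122.7 − 23.0657 = 99.6343.
The triangle = ½ × 12.4543 × 99.6343 = 620.44.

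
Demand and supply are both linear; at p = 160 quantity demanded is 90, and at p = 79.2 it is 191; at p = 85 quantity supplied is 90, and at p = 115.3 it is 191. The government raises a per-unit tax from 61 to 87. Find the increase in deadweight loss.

1749.09

Demand slope = (79.2 − 160)/(191 − 90) = −0.8, so p = 232 − 0.8q.
Supply slope = (115.3 − 85)/(191 − 90) = 0.3, so p = 58 + 0.3q.
Competitive equilibrium: 232 − 0.8q = 58 + 0.3q → q* = 158.1818, p* = 105.4545.
For a per-unit tax t: Δq = t/1.1, so DWL = ½·t·(t/1.1) = t²/2.2.
At t = 61: DWL = 1691.364. At t = 87: DWL = 3440.455.
Increase = 3440.455 − 1691.364 = 1749.09.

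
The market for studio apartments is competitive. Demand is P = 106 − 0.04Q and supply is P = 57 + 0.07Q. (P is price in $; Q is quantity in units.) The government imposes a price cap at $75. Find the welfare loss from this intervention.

$1950.37

Competitive equilibrium: 106 − 0.04Q = 57 + 0.07Q → Q* = 445.4545, P* = 88.1818.
At the ceiling P = 75, quantity supplied = (75 − 57)/0.07 = 257.1429.
Willingness to pay at Q' = 257.1429: 106 − 0.04·257.1429 = 95.7143.
ΔQ = 445.4545 − 257.1429 = 188.3116; wedge = 95.7143 − 75 = 20.7143.
Welfare loss = ½ × 188.3116 × 20.7143 = $1950.37.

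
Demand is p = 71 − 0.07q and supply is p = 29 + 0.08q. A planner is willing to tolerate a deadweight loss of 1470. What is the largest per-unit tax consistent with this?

21

Competitive equilibrium: 71 − 0.07q = 29 + 0.08q → q* = 280, p* = 51.4.
A tax t gives Δq = t/0.15 and wedge t, so DWL = t²/0.3.
t²/0.3 = 1470 → t² = 441 → t = 21.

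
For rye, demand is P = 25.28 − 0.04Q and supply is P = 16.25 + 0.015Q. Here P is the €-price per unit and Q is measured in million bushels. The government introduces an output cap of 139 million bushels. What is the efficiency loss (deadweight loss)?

Competitive equilibrium: 25.28 − 0.04Q = 16.25 + 0.015Q → Q* = 164.1818, P* = 18.7127.
At Q = 139: demand price = 25.28 − 0.04·139 = 19.72; supply price = 16.25 + 0.015·139 = 18.335.
ΔQ = 164.1818 − 139 = 25.1818; wedge = 19.72 − 18.335 = 1.385.
Deadweight loss = ½ × 25.1818 × 1.385 = €17.44 million.

€17.44 million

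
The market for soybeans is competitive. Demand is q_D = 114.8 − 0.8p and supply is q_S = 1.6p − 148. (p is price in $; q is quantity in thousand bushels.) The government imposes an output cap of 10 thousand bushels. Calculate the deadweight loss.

In inverse form: demand p = 143.5 − 1.25q, supply p = 92.5 + 0.625q.
Competitive equilibrium: 143.5 − 1.25q = 92.5 + 0.625q → q* = 27.2, p* = 109.5.
At q = 10: demand price = 143.5 − 1.25·10 = 131; supply price = 92.5 + 0.625·10 = 98.75.
Δq = 27.2 − 10 = 17.2; wedge = 131 − 98.75 = 32.25.
Welfare loss = ½ × 17.2 × 32.25 = $277.35 thousand.

$277.35 thousand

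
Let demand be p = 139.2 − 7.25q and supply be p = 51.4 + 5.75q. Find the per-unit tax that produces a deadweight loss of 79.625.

45.5

Competitive equilibrium: 139.2 − 7.25q = 51.4 + 5.75q → q* = 6.7538, p* = 90.2346.
A tax t gives Δq = t/13 and wedge t, so DWL = t²/26.
t²/26 = 79.625 → t² = 2070.25 → t = 45.5.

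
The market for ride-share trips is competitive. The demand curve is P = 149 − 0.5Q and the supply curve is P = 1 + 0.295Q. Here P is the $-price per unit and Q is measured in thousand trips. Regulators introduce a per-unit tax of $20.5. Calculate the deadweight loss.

$264.31 thousand

Competitive equilibrium: 149 − 0.5Q = 1 + 0.295Q → Q* = 186.1635, P* = 55.9182.
With the tax, the buyer price exceeds the seller price by 20.5: (149 − 0.5Q) − (1 + 0.295Q) = 20.5 → Q' = 160.3774.
ΔQ = 186.1635 − 160.3774 = 25.7861; the wedge equals the tax, 20.5.
DWL = ½ × 25.7861 × 20.5 = $264.31 thousand.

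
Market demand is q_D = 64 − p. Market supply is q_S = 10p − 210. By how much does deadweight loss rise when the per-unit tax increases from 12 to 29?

316.82

In inverse form: demand p = 64 − q, supply p = 21 + 0.1q.
Competitive equilibrium: 64 − q = 21 + 0.1q → q* = 39.0909, p* = 24.9091.
For a per-unit tax t: Δq = t/1.1, so DWL = ½·t·(t/1.1) = t²/2.2.
At t = 12: DWL = 65.455. At t = 29: DWL = 382.273.
Increase = 382.273 − 65.455 = 316.82.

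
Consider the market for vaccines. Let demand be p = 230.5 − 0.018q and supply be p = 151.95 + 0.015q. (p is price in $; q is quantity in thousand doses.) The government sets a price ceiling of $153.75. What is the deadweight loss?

$84298 thousand

Competitive equilibrium: 230.5 − 0.018q = 151.95 + 0.015q → q* = 2380.303, p* = 187.6545.
At the ceiling p = 153.75, quantity supplied = (153.75 − 151.95)/0.015 = 120.
Willingness to pay at q' = 120: 230.5 − 0.018·120 = 228.34.
Δq = 2380.303 − 120 = 2260.303; wedge = 228.34 − 153.75 = 74.59.
The triangle = ½ × 2260.303 × 74.59 = $84298 thousand.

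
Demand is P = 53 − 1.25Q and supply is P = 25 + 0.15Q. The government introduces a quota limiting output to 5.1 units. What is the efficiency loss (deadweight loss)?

155.407

Competitive equilibrium: 53 − 1.25Q = 25 + 0.15Q → Q* = 20, P* = 28.
At Q = 5.1: demand price = 53 − 1.25·5.1 = 46.625; supply price = 25 + 0.15·5.1 = 25.765.
ΔQ = 20 − 5.1 = 14.9; wedge = 46.625 − 25.765 = 20.86.
DWL = ½ × 14.9 × 20.86 = 155.407.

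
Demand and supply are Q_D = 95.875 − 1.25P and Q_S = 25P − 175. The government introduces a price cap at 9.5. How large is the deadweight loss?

176.10

In inverse form: demand P = 76.7 − 0.8Q, supply P = 7 + 0.04Q.
Competitive equilibrium: 76.7 − 0.8Q = 7 + 0.04Q → Q* = 82.9762, P* = 10.319.
At the ceiling P = 9.5, quantity supplied = (9.5 − 7)/0.04 = 62.5.
Willingness to pay at Q' = 62.5: 76.7 − 0.8·62.5 = 26.7.
ΔQ = 82.9762 − 62.5 = 20.4762; wedge = 26.7 − 9.5 = 17.2.
Welfare loss = ½ × 20.4762 × 17.2 = 176.10.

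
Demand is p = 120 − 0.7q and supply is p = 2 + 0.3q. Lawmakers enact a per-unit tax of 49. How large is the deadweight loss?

1200.50

Competitive equilibrium: 120 − 0.7q = 2 + 0.3q → q* = 118, p* = 37.4.
With the tax, the buyer price exceeds the seller price by 49: (120 − 0.7q) − (2 + 0.3q) = 49 → q' = 69.
Δq = 118 − 69 = 49; the wedge equals the tax, 49.
DWL = ½ × 49 × 49 = 1200.50.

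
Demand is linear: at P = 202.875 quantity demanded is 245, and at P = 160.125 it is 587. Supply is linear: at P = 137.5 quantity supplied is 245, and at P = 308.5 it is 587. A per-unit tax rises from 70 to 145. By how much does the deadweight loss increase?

12900

Demand slope = (160.125 − 202.875)/(587 − 245) = −0.125, so P = 233.5 − 0.125Q.
Supply slope = (308.5 − 137.5)/(587 − 245) = 0.5, so P = 15 + 0.5Q.
Competitive equilibrium: 233.5 − 0.125Q = 15 + 0.5Q → Q* = 349.6, P* = 189.8.
For a per-unit tax t: ΔQ = t/0.625, so DWL = ½·t·(t/0.625) = t²/1.25.
At t = 70: DWL = 3920. At t = 145: DWL = 16820.
Increase = 16820 − 3920 = 12900.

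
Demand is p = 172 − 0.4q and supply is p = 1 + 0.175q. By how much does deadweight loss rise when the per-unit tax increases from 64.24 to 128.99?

Competitive equilibrium: 172 − 0.4q = 1 + 0.175q → q* = 297.3913, p* = 53.0435.
For a per-unit tax t: Δq = t/0.575, so DWL = ½·t·(t/0.575) = t²/1.15.
At t = 64.24: DWL = 3588.502. At t = 128.99: DWL = 14468.191.
Increase = 14468.191 − 3588.502 = 10879.69.

10879.69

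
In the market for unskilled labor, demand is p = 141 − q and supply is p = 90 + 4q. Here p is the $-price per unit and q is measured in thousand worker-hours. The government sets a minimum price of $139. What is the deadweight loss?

$168.10 thousand

Competitive equilibrium: 141 − q = 90 + 4q → q* = 10.2, p* = 130.8.
At the floor p = 139, quantity demanded = (141 − 139)/1 = 2.
Sellers' marginal cost at q' = 2: 90 + 4·2 = 98.
Δq = 10.2 − 2 = 8.2; wedge = 139 − 98 = 41.
DWL = ½ × 8.2 × 41 = $168.10 thousand.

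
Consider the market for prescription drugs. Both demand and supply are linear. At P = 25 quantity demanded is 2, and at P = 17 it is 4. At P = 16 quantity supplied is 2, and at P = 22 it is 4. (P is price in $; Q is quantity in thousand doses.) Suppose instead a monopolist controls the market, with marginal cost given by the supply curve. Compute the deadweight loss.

$5 thousand

Demand slope = (17 − 25)/(4 − 2) = −4, so P = 33 − 4Q.
Supply slope = (22 − 16)/(4 − 2) = 3, so P = 10 + 3Q.
Competitive equilibrium: 33 − 4Q = 10 + 3Q → Q* = 3.2857, P* = 19.8571.
Marginal revenue: MR = 33 − 8Q. Set MR = MC: 33 − 8Q = 10 + 3Q → Q_m = 2.0909.
Price P_m = 33 − 4·2.0909 = 24.6364; MC(Q_m) = 10 + 3·2.0909 = 16.2727.
Competitive Q* = 3.2857, so ΔQ = 1.1948; wedge = 24.6364 − 16.2727 = 8.3637.
DWL = ½ × 1.1948 × 8.3637 = $5 thousand.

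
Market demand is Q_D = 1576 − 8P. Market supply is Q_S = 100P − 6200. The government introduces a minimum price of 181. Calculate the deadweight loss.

In inverse form: demand P = 197 − 0.125Q, supply P = 62 + 0.01Q.
Competitive equilibrium: 197 − 0.125Q = 62 + 0.01Q → Q* = 1000, P* = 72.
At the floor P = 181, quantity demanded = (197 − 181)/0.125 = 128.
Sellers' marginal cost at Q' = 128: 62 + 0.01·128 = 63.28.
ΔQ = 1000 − 128 = 872; wedge = 181 − 63.28 = 117.72.
DWL = ½ × 872 × 117.72 = 51325.92.

51325.92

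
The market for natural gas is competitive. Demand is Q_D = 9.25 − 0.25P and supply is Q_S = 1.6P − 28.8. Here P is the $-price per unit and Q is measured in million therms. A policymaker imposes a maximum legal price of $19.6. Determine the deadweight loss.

$5.54 million

In inverse form: demand P = 37 − 4Q, supply P = 18 + 0.625Q.
Competitive equilibrium: 37 − 4Q = 18 + 0.625Q → Q* = 4.1081, P* = 20.5676.
At the ceiling P = 19.6, quantity supplied = (19.6 − 18)/0.625 = 2.56.
Willingness to pay at Q' = 2.56: 37 − 4·2.56 = 26.76.
ΔQ = 4.1081 − 2.56 = 1.5481; wedge = 26.76 − 19.6 = 7.16.
DWL = ½ × 1.5481 × 7.16 = $5.54 million.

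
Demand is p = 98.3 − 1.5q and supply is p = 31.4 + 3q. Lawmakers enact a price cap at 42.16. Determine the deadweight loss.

Competitive equilibrium: 98.3 − 1.5q = 31.4 + 3q → q* = 14.8667, p* = 76.
At the ceiling p = 42.16, quantity supplied = (42.16 − 31.4)/3 = 3.5867.
Willingness to pay at q' = 3.5867: 98.3 − 1.5·3.5867 = 92.92.
Δq = 14.8667 − 3.5867 = 11.28; wedge = 92.92 − 42.16 = 50.76.
The triangle = ½ × 11.28 × 50.76 = 286.29.

286.29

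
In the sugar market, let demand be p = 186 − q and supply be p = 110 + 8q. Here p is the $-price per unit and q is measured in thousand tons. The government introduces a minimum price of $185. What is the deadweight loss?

Competitive equilibrium: 186 − q = 110 + 8q → q* = 8.4444, p* = 177.5556.
At the floor p = 185, quantity demanded = (186 − 185)/1 = 1.
Sellers' marginal cost at q' = 1: 110 + 8·1 = 118.
Δq = 8.4444 − 1 = 7.4444; wedge = 185 − 118 = 67.
Deadweight loss = ½ × 7.4444 × 67 = $249.39 thousand.

$249.39 thousand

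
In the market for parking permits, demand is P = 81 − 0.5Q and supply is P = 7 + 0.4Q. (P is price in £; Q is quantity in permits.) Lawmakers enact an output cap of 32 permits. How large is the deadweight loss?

Competitive equilibrium: 81 − 0.5Q = 7 + 0.4Q → Q* = 82.2222, P* = 39.8889.
At Q = 32: demand price = 81 − 0.5·32 = 65; supply price = 7 + 0.4·32 = 19.8.
ΔQ = 82.2222 − 32 = 50.2222; wedge = 65 − 19.8 = 45.2.
The triangle = ½ × 50.2222 × 45.2 = £1135.02.

£1135.02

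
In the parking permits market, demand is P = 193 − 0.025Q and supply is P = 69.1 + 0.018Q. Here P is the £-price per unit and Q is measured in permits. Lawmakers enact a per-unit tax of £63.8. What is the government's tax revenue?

£89171.63

Competitive equilibrium: 193 − 0.025Q = 69.1 + 0.018Q → Q* = 2881.3953, P* = 120.9651.
With the tax, the buyer price exceeds the seller price by 63.8: (193 − 0.025Q) − (69.1 + 0.018Q) = 63.8 → Q' = 1397.6744.
Tax revenue = 63.8 × 1397.6744 = £89171.63.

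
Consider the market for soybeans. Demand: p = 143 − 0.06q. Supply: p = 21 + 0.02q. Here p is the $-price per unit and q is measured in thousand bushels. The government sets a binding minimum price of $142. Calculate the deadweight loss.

Competitive equilibrium: 143 − 0.06q = 21 + 0.02q → q* = 1525, p* = 51.5.
At the floor p = 142, quantity demanded = (143 − 142)/0.06 = 16.66667.
Sellers' marginal cost at q' = 16.66667: 21 + 0.02·16.66667 = 21.33333.
Δq = 1525 − 16.66667 = 1508.33333; wedge = 142 − 21.33333 = 120.66667.
Welfare loss = ½ × 1508.33333 × 120.66667 = $91002.78 thousand.

$91002.78 thousand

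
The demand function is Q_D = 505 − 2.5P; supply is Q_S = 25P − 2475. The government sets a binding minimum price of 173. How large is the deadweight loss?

In inverse form: demand P = 202 − 0.4Q, supply P = 99 + 0.04Q.
Competitive equilibrium: 202 − 0.4Q = 99 + 0.04Q → Q* = 234.0909, P* = 108.3636.
At the floor P = 173, quantity demanded = (202 − 173)/0.4 = 72.5.
Sellers' marginal cost at Q' = 72.5: 99 + 0.04·72.5 = 101.9.
ΔQ = 234.0909 − 72.5 = 161.5909; wedge = 173 − 101.9 = 71.1.
Deadweight loss = ½ × 161.5909 × 71.1 = 5744.56.

5744.56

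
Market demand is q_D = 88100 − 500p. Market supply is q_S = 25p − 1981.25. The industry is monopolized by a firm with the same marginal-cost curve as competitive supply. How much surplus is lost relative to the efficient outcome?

In inverse form: demand p = 176.2 − 0.002q, supply p = 79.25 + 0.04q.
Competitive equilibrium: 176.2 − 0.002q = 79.25 + 0.04q → q* = 2308.3333, p* = 171.5833.
Marginal revenue: MR = 176.2 − 0.004q. Set MR = MC: 176.2 − 0.004q = 79.25 + 0.04q → q_m = 2203.4091.
Price p_m = 176.2 − 0.002·2203.4091 = 171.7932; MC(q_m) = 79.25 + 0.04·2203.4091 = 167.3864.
Competitive q* = 2308.3333, so Δq = 104.9242; wedge = 171.7932 − 167.3864 = 4.4068.
The triangle = ½ × 104.9242 × 4.4068 = 231.19.

231.19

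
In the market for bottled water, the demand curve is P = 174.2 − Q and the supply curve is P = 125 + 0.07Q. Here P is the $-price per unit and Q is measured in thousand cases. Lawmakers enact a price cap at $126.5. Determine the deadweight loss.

$322.52 thousand

Competitive equilibrium: 174.2 − Q = 125 + 0.07Q → Q* = 45.9813, P* = 128.2187.
At the ceiling P = 126.5, quantity supplied = (126.5 − 125)/0.07 = 21.4286.
Willingness to pay at Q' = 21.4286: 174.2 − 1·21.4286 = 152.7714.
ΔQ = 45.9813 − 21.4286 = 24.5527; wedge = 152.7714 − 126.5 = 26.2714.
The triangle = ½ × 24.5527 × 26.2714 = $322.52 thousand.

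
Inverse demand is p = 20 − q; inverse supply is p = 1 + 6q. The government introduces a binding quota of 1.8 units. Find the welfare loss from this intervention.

Competitive equilibrium: 20 − q = 1 + 6q → q* = 2.7143, p* = 17.2857.
At q = 1.8: demand price = 20 − 1·1.8 = 18.2; supply price = 1 + 6·1.8 = 11.8.
Δq = 2.7143 − 1.8 = 0.9143; wedge = 18.2 − 11.8 = 6.4.
Deadweight loss = ½ × 0.9143 × 6.4 = 2.93.

2.93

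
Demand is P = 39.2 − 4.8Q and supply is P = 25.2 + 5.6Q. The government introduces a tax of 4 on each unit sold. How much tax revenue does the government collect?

Competitive equilibrium: 39.2 − 4.8Q = 25.2 + 5.6Q → Q* = 1.3462, P* = 32.7385.
With the tax, the buyer price exceeds the seller price by 4: (39.2 − 4.8Q) − (25.2 + 5.6Q) = 4 → Q' = 0.9615.
Tax revenue = 4 × 0.9615 = 3.85.

3.85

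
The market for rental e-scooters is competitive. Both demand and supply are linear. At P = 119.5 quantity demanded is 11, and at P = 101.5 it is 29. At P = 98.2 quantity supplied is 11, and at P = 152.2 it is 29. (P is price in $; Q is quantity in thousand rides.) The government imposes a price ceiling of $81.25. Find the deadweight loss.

Demand slope = (101.5 − 119.5)/(29 − 11) = −1, so P = 130.5 − Q.
Supply slope = (152.2 − 98.2)/(29 − 11) = 3, so P = 65.2 + 3Q.
Competitive equilibrium: 130.5 − Q = 65.2 + 3Q → Q* = 16.325, P* = 114.175.
At the ceiling P = 81.25, quantity supplied = (81.25 − 65.2)/3 = 5.35.
Willingness to pay at Q' = 5.35: 130.5 − 1·5.35 = 125.15.
ΔQ = 16.325 − 5.35 = 10.975; wedge = 125.15 − 81.25 = 43.9.
Welfare loss = ½ × 10.975 × 43.9 = $240.90 thousand.

$240.90 thousand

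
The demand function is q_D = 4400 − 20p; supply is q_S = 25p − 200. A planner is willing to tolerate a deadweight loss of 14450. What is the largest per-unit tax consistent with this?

51

In inverse form: demand p = 220 − 0.05q, supply p = 8 + 0.04q.
Competitive equilibrium: 220 − 0.05q = 8 + 0.04q → q* = 2355.5556, p* = 102.2222.
A tax t gives Δq = t/0.09 and wedge t, so DWL = t²/0.18.
t²/0.18 = 14450 → t² = 2601 → t = 51.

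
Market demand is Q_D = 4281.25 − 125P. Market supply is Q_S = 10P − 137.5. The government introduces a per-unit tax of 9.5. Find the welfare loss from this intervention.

417.82

In inverse form: demand P = 34.25 − 0.008Q, supply P = 13.75 + 0.1Q.
Competitive equilibrium: 34.25 − 0.008Q = 13.75 + 0.1Q → Q* = 189.8148, P* = 32.7315.
With the tax, the buyer price exceeds the seller price by 9.5: (34.25 − 0.008Q) − (13.75 + 0.1Q) = 9.5 → Q' = 101.8519.
ΔQ = 189.8148 − 101.8519 = 87.9629; the wedge equals the tax, 9.5.
The triangle = ½ × 87.9629 × 9.5 = 417.82.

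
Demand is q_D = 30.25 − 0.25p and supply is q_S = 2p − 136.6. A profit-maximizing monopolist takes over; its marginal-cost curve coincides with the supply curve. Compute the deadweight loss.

In inverse form: demand p = 121 − 4q, supply p = 68.3 + 0.5q.
Competitive equilibrium: 121 − 4q = 68.3 + 0.5q → q* = 11.7111, p* = 74.1556.
Marginal revenue: MR = 121 − 8q. Set MR = MC: 121 − 8q = 68.3 + 0.5q → q_m = 6.2.
Price p_m = 121 − 4·6.2 = 96.2; MC(q_m) = 68.3 + 0.5·6.2 = 71.4.
Competitive q* = 11.7111, so Δq = 5.5111; wedge = 96.2 − 71.4 = 24.8.
Welfare loss = ½ × 5.5111 × 24.8 = 68.34.

68.34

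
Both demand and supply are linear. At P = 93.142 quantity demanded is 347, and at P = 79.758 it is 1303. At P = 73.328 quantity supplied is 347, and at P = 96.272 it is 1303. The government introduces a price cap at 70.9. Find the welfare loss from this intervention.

7364.69

Demand slope = (79.758 − 93.142)/(1303 − 347) = −0.014, so P = 98 − 0.014Q.
Supply slope = (96.272 − 73.328)/(1303 − 347) = 0.024, so P = 65 + 0.024Q.
Competitive equilibrium: 98 − 0.014Q = 65 + 0.024Q → Q* = 868.42105, P* = 85.84211.
At the ceiling P = 70.9, quantity supplied = (70.9 − 65)/0.024 = 245.83333.
Willingness to pay at Q' = 245.83333: 98 − 0.014·245.83333 = 94.55833.
ΔQ = 868.42105 − 245.83333 = 622.58772; wedge = 94.55833 − 70.9 = 23.65833.
Welfare loss = ½ × 622.58772 × 23.65833 = 7364.69.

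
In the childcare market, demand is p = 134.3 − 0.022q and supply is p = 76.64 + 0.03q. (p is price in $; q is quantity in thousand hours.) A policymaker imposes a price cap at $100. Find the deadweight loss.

$2834.48 thousand

Competitive equilibrium: 134.3 − 0.022q = 76.64 + 0.03q → q* = 1108.8462, p* = 109.9054.
At the ceiling p = 100, quantity supplied = (100 − 76.64)/0.03 = 778.6667.
Willingness to pay at q' = 778.6667: 134.3 − 0.022·778.6667 = 117.1693.
Δq = 1108.8462 − 778.6667 = 330.1795; wedge = 117.1693 − 100 = 17.1693.
The triangle = ½ × 330.1795 × 17.1693 = $2834.48 thousand.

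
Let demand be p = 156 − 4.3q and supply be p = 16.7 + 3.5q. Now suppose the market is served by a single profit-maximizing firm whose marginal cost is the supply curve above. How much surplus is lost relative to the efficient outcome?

Competitive equilibrium: 156 − 4.3q = 16.7 + 3.5q → q* = 17.859, p* = 79.2064.
Marginal revenue: MR = 156 − 8.6q. Set MR = MC: 156 − 8.6q = 16.7 + 3.5q → q_m = 11.5124.
Price p_m = 156 − 4.3·11.5124 = 106.4967; MC(q_m) = 16.7 + 3.5·11.5124 = 56.9934.
Competitive q* = 17.859, so Δq = 6.3466; wedge = 106.4967 − 56.9934 = 49.5033.
Welfare loss = ½ × 6.3466 × 49.5033 = 157.09.

157.09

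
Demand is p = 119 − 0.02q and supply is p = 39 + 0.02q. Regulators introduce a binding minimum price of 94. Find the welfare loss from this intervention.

Competitive equilibrium: 119 − 0.02q = 39 + 0.02q → q* = 2000, p* = 79.
At the floor p = 94, quantity demanded = (119 − 94)/0.02 = 1250.
Sellers' marginal cost at q' = 1250: 39 + 0.02·1250 = 64.
Δq = 2000 − 1250 = 750; wedge = 94 − 64 = 30.
Deadweight loss = ½ × 750 × 30 = 11250.

11250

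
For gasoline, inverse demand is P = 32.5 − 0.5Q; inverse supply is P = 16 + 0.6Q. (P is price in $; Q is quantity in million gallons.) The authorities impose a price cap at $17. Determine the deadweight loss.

Competitive equilibrium: 32.5 − 0.5Q = 16 + 0.6Q → Q* = 15, P* = 25.
At the ceiling P = 17, quantity supplied = (17 − 16)/0.6 = 1.6667.
Willingness to pay at Q' = 1.6667: 32.5 − 0.5·1.6667 = 31.6667.
ΔQ = 15 − 1.6667 = 13.3333; wedge = 31.6667 − 17 = 14.6667.
DWL = ½ × 13.3333 × 14.6667 = $97.78 million.

$97.78 million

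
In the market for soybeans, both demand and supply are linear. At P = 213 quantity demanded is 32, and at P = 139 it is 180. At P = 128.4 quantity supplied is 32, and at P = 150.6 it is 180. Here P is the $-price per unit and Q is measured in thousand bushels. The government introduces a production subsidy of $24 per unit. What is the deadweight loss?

$443.08 thousand

Demand slope = (139 − 213)/(180 − 32) = −0.5, so P = 229 − 0.5Q.
Supply slope = (150.6 − 128.4)/(180 − 32) = 0.15, so P = 123.6 + 0.15Q.
Competitive equilibrium: 229 − 0.5Q = 123.6 + 0.15Q → Q* = 162.1538, P* = 147.9231.
The subsidy lowers effective supply by 24: P = 99.6 + 0.15Q.
New quantity: 229 − 0.5Q = 99.6 + 0.15Q → Q' = 199.0769.
Overproduction ΔQ = 199.0769 − 162.1538 = 36.9231; wedge = subsidy = 24.
The triangle = ½ × 36.9231 × 24 = $443.08 thousand.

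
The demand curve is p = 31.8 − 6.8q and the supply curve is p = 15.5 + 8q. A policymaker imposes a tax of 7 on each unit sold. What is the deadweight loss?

Competitive equilibrium: 31.8 − 6.8q = 15.5 + 8q → q* = 1.1014, p* = 24.3108.
With the tax, the buyer price exceeds the seller price by 7: (31.8 − 6.8q) − (15.5 + 8q) = 7 → q' = 0.6284.
Δq = 1.1014 − 0.6284 = 0.473; the wedge equals the tax, 7.
Deadweight loss = ½ × 0.473 × 7 = 1.66.

1.66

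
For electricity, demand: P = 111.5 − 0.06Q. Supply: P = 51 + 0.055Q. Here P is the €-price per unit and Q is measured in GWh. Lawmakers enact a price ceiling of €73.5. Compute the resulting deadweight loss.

Competitive equilibrium: 111.5 − 0.06Q = 51 + 0.055Q → Q* = 526.087, P* = 79.9348.
At the ceiling P = 73.5, quantity supplied = (73.5 − 51)/0.055 = 409.0909.
Willingness to pay at Q' = 409.0909: 111.5 − 0.06·409.0909 = 86.9545.
ΔQ = 526.087 − 409.0909 = 116.9961; wedge = 86.9545 − 73.5 = 13.4545.
DWL = ½ × 116.9961 × 13.4545 = €787.06.

€787.06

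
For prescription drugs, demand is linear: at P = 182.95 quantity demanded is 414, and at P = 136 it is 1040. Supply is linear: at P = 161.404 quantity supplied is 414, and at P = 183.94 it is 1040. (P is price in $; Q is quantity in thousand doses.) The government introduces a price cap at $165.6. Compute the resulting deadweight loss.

$333.80 thousand

Demand slope = (136 − 182.95)/(1040 − 414) = −0.075, so P = 214 − 0.075Q.
Supply slope = (183.94 − 161.404)/(1040 − 414) = 0.036, so P = 146.5 + 0.036Q.
Competitive equilibrium: 214 − 0.075Q = 146.5 + 0.036Q → Q* = 608.1081, P* = 168.3919.
At the ceiling P = 165.6, quantity supplied = (165.6 − 146.5)/0.036 = 530.5556.
Willingness to pay at Q' = 530.5556: 214 − 0.075·530.5556 = 174.2083.
ΔQ = 608.1081 − 530.5556 = 77.5525; wedge = 174.2083 − 165.6 = 8.6083.
The triangle = ½ × 77.5525 × 8.6083 = $333.80 thousand.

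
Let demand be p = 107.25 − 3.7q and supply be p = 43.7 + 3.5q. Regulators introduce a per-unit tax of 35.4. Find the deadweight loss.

87.025

Competitive equilibrium: 107.25 − 3.7q = 43.7 + 3.5q → q* = 8.82639, p* = 74.59236.
With the tax, the buyer price exceeds the seller price by 35.4: (107.25 − 3.7q) − (43.7 + 3.5q) = 35.4 → q' = 3.90972.
Δq = 8.82639 − 3.90972 = 4.91667; the wedge equals the tax, 35.4.
Deadweight loss = ½ × 4.91667 × 35.4 = 87.025.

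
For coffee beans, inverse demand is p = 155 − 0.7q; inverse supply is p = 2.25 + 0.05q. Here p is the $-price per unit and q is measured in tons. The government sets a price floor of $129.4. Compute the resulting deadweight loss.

Competitive equilibrium: 155 − 0.7q = 2.25 + 0.05q → q* = 203.6667, p* = 12.4333.
At the floor p = 129.4, quantity demanded = (155 − 129.4)/0.7 = 36.5714.
Sellers' marginal cost at q' = 36.5714: 2.25 + 0.05·36.5714 = 4.0786.
Δq = 203.6667 − 36.5714 = 167.0953; wedge = 129.4 − 4.0786 = 125.3214.
Deadweight loss = ½ × 167.0953 × 125.3214 = $10470.31.

$10470.31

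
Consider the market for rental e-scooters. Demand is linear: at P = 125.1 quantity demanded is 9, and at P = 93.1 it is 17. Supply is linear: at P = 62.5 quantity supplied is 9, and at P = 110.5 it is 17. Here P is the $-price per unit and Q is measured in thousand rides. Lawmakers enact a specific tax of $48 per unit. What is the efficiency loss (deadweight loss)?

$115.20 thousand

Demand slope = (93.1 − 125.1)/(17 − 9) = −4, so P = 161.1 − 4Q.
Supply slope = (110.5 − 62.5)/(17 − 9) = 6, so P = 8.5 + 6Q.
Competitive equilibrium: 161.1 − 4Q = 8.5 + 6Q → Q* = 15.26, P* = 100.06.
With the tax, the buyer price exceeds the seller price by 48: (161.1 − 4Q) − (8.5 + 6Q) = 48 → Q' = 10.46.
ΔQ = 15.26 − 10.46 = 4.8; the wedge equals the tax, 48.
DWL = ½ × 4.8 × 48 = $115.20 thousand.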